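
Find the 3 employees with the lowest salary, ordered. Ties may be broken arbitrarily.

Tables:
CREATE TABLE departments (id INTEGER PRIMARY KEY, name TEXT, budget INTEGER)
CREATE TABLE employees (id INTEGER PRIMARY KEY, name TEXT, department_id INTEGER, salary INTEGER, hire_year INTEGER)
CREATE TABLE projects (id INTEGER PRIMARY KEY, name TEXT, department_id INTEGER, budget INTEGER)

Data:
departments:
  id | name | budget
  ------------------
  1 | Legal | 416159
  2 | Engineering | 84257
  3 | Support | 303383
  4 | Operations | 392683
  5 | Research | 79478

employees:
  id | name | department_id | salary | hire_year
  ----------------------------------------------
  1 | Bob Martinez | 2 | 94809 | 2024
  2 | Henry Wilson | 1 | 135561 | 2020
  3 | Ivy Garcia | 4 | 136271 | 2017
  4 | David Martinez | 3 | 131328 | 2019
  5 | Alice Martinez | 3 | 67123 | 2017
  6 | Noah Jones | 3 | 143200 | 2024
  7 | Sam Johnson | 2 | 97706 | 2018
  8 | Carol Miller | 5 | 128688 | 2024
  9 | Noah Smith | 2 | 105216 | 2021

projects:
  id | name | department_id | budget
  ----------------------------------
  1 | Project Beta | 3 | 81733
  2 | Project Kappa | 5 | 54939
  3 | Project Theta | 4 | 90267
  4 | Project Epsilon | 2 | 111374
SELECT name, salary FROM employees ORDER BY salary ASC LIMIT 3

Execution result:
name | salary
Alice Martinez | 67123
Bob Martinez | 94809
Sam Johnson | 97706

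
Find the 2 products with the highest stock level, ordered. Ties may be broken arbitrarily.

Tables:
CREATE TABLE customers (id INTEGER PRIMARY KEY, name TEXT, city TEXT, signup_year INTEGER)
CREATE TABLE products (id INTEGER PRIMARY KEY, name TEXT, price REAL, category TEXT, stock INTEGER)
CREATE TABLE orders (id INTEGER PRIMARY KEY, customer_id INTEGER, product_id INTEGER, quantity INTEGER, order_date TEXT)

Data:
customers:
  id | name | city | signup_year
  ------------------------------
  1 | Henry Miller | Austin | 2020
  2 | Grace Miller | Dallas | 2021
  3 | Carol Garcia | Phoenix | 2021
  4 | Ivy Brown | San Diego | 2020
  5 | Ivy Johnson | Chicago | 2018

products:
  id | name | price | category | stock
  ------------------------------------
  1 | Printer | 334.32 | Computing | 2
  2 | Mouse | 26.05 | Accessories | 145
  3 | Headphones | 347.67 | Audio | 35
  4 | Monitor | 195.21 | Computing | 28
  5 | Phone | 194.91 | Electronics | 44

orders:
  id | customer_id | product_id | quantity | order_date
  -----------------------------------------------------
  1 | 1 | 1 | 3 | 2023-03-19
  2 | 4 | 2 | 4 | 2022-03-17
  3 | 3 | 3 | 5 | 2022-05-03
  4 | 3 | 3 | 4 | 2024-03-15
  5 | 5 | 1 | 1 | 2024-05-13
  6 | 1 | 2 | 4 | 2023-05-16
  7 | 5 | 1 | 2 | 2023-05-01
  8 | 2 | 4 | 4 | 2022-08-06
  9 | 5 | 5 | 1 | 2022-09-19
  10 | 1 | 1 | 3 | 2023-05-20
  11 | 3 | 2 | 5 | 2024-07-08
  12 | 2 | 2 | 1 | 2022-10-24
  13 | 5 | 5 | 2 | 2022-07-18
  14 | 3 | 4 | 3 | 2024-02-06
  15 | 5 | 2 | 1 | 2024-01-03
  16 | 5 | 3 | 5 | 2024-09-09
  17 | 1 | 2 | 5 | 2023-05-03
SELECT name, stock FROM products ORDER BY stock DESC LIMIT 2

Execution result:
name | stock
Mouse | 145
Phone | 44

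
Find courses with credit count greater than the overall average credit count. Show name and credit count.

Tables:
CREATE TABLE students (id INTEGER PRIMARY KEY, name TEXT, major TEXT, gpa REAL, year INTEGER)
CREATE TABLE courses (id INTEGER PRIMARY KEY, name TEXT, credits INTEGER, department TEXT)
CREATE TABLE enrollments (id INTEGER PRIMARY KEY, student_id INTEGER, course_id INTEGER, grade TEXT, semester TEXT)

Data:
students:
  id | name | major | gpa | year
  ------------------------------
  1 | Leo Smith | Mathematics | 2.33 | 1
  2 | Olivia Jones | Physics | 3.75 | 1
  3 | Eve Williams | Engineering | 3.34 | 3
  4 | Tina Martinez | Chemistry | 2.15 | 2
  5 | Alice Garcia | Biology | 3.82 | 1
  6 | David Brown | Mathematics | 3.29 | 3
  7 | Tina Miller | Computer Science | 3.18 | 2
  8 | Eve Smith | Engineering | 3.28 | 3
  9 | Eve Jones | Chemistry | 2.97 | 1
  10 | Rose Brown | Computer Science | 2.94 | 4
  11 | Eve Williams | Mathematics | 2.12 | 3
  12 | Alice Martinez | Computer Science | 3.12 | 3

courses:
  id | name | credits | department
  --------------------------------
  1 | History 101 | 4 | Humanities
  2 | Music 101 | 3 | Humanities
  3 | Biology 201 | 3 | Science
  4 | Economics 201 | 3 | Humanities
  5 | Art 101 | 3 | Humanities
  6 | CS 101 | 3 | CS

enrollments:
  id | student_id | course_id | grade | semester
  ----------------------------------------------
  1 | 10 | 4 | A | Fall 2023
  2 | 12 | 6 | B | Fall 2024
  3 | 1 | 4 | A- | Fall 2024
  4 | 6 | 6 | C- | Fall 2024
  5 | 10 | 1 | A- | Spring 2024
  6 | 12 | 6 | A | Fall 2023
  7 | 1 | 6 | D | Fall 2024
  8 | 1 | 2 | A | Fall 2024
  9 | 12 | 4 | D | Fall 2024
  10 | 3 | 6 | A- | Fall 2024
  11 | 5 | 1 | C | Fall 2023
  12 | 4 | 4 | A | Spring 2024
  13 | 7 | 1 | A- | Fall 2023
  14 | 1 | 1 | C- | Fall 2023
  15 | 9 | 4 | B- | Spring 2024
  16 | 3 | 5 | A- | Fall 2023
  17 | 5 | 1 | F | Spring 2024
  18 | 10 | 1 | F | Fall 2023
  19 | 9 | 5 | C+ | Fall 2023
SELECT name, credits FROM courses WHERE credits > (SELECT AVG(credits) FROM courses)

Execution result:
name | credits
History 101 | 4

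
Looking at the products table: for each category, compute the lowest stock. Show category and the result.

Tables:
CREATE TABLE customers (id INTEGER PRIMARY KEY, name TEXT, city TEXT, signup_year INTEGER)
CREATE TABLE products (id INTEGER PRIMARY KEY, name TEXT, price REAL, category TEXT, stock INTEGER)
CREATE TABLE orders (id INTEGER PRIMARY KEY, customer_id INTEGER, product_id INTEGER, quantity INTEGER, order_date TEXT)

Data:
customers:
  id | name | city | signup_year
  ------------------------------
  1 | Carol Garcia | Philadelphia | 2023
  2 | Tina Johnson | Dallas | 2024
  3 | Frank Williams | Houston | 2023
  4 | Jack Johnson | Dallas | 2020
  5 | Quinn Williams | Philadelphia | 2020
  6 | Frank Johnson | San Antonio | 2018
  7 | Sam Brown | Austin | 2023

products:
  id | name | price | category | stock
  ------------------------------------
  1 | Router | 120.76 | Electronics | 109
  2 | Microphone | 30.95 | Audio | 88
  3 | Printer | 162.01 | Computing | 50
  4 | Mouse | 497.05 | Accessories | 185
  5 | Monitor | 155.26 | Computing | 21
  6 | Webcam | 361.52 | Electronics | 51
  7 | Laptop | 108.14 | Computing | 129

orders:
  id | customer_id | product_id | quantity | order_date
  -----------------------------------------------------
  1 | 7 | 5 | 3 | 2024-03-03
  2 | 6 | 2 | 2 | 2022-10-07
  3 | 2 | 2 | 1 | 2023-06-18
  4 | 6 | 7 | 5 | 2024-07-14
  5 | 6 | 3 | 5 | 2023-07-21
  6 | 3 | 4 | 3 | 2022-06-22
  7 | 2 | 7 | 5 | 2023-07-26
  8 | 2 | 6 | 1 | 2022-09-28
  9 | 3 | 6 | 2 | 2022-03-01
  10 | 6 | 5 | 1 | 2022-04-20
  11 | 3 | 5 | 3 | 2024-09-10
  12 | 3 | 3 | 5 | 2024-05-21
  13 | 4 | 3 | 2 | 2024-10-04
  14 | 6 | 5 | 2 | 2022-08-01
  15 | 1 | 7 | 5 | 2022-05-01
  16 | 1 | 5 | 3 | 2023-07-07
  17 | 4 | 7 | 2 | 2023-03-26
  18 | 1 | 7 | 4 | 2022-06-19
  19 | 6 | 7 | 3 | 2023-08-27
SELECT category, MIN(stock) AS min_stock FROM products GROUP BY category

Execution result:
category | min_stock
Accessories | 185
Audio | 88
Computing | 21
Electronics | 51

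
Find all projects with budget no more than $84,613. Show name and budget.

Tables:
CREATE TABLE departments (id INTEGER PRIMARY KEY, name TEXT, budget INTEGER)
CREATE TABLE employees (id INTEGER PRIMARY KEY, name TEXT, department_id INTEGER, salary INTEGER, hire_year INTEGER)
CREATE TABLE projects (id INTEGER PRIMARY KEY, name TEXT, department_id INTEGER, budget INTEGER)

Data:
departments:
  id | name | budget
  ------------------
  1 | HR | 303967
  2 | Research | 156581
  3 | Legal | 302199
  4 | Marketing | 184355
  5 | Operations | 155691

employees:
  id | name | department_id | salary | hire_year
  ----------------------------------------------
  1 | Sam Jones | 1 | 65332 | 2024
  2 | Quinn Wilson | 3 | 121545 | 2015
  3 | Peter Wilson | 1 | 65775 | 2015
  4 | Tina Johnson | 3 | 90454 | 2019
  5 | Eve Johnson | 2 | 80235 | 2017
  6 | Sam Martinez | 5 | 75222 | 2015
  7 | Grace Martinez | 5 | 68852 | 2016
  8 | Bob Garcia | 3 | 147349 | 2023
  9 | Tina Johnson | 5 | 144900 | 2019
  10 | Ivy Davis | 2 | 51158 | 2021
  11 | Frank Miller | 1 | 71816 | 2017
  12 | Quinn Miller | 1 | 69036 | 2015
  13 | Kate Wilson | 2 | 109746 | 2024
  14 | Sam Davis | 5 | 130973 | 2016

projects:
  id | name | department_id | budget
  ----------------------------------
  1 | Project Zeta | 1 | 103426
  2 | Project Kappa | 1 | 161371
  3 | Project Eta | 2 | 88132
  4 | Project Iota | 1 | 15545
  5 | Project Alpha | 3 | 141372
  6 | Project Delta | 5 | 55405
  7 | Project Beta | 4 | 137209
SELECT name, budget FROM projects WHERE budget <= 84613

Execution result:
name | budget
Project Iota | 15545
Project Delta | 55405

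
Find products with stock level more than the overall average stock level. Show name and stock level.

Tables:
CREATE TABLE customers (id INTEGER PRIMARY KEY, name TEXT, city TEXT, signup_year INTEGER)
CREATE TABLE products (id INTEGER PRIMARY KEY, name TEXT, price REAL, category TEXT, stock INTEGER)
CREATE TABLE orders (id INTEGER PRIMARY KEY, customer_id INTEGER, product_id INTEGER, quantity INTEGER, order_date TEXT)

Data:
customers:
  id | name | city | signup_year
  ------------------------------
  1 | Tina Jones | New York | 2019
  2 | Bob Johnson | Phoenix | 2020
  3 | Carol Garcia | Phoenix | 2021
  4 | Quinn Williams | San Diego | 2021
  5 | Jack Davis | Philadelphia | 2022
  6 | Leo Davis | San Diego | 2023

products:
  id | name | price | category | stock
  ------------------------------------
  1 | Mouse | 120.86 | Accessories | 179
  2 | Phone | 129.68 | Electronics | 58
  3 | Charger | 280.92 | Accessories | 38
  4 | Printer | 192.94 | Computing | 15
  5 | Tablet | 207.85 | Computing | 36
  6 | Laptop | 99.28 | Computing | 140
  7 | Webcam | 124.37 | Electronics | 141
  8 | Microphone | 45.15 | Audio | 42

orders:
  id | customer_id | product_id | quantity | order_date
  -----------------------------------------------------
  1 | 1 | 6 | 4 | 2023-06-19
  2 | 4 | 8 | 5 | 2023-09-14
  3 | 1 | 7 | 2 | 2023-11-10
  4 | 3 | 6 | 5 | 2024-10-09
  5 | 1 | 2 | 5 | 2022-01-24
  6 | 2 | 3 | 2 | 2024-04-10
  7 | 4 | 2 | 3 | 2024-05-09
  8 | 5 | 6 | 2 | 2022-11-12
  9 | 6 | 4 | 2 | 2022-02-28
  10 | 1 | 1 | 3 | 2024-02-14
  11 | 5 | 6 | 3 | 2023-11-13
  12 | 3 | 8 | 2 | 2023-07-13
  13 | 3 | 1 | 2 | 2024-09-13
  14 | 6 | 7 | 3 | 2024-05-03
SELECT name, stock FROM products WHERE stock > (SELECT AVG(stock) FROM products)

Execution result:
name | stock
Mouse | 179
Laptop | 140
Webcam | 141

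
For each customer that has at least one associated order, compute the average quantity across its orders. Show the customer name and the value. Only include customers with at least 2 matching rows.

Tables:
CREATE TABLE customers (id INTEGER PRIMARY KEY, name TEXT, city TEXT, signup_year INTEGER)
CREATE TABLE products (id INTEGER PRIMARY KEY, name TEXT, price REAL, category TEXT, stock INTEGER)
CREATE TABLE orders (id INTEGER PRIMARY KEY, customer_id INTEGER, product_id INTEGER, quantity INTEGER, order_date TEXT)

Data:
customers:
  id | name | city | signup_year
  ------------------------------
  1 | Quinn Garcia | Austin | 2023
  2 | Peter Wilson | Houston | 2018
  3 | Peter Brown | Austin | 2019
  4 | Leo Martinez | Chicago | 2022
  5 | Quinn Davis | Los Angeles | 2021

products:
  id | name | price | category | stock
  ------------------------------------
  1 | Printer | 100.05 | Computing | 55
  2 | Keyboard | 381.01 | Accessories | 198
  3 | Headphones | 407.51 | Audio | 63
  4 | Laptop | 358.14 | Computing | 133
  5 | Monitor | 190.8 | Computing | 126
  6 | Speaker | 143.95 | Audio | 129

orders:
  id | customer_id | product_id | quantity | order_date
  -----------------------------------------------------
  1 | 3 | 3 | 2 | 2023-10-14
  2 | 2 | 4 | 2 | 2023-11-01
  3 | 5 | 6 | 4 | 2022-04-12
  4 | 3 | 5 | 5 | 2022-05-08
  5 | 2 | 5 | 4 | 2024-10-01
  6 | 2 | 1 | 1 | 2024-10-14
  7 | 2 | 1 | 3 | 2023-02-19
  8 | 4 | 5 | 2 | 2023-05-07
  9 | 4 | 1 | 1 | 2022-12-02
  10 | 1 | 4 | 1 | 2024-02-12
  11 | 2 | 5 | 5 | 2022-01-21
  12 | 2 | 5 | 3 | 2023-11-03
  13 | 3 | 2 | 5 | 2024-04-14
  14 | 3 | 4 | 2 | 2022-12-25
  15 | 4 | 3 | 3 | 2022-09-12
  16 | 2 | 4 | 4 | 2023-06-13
SELECT p.name, AVG(c.quantity) AS avg_quantity FROM orders c JOIN customers p ON c.customer_id = p.id GROUP BY p.id, p.name HAVING COUNT(*) >= 2

Execution result:
name | avg_quantity
Peter Wilson | 3.14
Peter Brown | 3.50
Leo Martinez | 2.00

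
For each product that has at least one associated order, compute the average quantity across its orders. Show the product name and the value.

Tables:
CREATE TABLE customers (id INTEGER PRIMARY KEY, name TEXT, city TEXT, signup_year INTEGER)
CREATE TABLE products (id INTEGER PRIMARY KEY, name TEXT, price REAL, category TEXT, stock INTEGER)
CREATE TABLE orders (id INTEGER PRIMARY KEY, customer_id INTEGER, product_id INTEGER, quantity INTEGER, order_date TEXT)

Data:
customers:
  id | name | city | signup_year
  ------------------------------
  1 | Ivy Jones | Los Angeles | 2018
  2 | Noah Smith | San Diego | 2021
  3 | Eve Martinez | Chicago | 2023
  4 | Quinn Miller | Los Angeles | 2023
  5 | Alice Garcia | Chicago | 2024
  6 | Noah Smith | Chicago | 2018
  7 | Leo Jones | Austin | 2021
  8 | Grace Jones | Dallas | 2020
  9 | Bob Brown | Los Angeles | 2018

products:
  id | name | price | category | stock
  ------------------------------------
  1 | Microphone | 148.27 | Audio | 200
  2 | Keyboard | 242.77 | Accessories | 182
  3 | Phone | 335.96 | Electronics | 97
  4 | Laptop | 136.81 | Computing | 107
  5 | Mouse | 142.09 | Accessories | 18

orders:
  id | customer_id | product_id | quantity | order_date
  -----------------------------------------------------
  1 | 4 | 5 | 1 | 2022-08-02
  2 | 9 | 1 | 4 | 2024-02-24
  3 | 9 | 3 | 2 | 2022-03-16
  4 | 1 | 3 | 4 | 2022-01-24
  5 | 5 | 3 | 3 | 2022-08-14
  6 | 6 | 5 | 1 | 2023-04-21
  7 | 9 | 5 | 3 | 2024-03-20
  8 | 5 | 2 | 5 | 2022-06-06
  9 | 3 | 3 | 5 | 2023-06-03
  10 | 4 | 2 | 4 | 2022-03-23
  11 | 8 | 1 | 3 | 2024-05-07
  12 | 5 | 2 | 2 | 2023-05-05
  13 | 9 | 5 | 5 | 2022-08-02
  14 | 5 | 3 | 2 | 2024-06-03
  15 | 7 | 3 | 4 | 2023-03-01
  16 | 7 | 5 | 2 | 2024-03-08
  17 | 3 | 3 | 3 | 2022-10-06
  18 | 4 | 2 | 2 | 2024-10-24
SELECT p.name, AVG(c.quantity) AS avg_quantity FROM orders c JOIN products p ON c.product_id = p.id GROUP BY p.id, p.name

Execution result:
name | avg_quantity
Microphone | 3.50
Keyboard | 3.25
Phone | 3.29
Mouse | 2.40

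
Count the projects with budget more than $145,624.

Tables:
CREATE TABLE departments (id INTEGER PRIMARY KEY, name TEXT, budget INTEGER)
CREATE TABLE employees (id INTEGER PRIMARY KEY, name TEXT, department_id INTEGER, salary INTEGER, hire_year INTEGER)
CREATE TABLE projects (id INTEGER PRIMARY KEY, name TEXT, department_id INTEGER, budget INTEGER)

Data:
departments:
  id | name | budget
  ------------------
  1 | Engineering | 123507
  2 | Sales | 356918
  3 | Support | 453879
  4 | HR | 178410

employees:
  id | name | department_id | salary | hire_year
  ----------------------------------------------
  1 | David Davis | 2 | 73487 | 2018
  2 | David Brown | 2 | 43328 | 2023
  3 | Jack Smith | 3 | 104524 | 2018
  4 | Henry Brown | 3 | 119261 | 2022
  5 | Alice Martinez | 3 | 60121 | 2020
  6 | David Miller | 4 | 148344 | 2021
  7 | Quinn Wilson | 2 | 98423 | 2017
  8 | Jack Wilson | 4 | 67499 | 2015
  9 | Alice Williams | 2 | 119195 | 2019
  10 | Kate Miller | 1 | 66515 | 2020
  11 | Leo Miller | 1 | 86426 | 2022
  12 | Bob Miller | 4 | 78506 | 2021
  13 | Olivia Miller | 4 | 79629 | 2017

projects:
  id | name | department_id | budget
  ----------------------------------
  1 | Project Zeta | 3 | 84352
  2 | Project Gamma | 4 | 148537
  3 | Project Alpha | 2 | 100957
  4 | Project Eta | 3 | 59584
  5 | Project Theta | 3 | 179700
SELECT COUNT(*) FROM projects WHERE budget > 145624

Execution result:
2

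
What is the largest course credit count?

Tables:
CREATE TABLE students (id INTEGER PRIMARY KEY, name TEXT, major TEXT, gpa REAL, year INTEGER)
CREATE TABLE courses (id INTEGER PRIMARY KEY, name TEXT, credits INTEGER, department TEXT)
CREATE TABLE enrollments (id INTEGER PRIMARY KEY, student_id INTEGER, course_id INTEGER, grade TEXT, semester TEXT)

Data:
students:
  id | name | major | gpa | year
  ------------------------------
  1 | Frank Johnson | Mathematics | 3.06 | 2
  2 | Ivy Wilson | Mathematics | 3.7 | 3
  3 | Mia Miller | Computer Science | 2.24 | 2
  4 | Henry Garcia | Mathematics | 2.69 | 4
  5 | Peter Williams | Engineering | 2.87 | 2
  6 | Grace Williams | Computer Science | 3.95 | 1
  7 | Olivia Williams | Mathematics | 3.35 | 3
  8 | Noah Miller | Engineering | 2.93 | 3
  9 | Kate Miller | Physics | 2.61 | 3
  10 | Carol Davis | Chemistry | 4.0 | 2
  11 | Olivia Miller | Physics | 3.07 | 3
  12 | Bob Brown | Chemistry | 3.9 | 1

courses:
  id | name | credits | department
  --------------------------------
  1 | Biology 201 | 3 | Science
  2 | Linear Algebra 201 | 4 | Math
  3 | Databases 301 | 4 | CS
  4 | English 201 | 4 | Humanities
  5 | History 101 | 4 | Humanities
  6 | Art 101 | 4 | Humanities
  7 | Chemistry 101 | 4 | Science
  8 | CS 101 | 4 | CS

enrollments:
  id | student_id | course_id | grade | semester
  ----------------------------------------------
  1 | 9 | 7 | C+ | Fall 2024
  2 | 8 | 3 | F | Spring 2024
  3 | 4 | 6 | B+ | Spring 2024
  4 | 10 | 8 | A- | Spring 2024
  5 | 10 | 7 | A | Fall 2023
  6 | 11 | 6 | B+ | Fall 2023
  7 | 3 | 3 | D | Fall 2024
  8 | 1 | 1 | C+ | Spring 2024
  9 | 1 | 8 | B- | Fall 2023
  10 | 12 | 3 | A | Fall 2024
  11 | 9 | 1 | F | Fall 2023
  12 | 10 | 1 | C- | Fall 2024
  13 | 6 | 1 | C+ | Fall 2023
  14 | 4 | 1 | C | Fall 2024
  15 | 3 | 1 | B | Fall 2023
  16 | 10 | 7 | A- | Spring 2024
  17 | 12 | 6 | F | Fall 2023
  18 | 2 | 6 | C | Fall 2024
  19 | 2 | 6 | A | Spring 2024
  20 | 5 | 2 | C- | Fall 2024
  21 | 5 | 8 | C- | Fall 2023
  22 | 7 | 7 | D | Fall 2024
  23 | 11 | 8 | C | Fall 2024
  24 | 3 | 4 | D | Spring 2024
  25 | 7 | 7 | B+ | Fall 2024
SELECT MAX(credits) FROM courses

Execution result:
4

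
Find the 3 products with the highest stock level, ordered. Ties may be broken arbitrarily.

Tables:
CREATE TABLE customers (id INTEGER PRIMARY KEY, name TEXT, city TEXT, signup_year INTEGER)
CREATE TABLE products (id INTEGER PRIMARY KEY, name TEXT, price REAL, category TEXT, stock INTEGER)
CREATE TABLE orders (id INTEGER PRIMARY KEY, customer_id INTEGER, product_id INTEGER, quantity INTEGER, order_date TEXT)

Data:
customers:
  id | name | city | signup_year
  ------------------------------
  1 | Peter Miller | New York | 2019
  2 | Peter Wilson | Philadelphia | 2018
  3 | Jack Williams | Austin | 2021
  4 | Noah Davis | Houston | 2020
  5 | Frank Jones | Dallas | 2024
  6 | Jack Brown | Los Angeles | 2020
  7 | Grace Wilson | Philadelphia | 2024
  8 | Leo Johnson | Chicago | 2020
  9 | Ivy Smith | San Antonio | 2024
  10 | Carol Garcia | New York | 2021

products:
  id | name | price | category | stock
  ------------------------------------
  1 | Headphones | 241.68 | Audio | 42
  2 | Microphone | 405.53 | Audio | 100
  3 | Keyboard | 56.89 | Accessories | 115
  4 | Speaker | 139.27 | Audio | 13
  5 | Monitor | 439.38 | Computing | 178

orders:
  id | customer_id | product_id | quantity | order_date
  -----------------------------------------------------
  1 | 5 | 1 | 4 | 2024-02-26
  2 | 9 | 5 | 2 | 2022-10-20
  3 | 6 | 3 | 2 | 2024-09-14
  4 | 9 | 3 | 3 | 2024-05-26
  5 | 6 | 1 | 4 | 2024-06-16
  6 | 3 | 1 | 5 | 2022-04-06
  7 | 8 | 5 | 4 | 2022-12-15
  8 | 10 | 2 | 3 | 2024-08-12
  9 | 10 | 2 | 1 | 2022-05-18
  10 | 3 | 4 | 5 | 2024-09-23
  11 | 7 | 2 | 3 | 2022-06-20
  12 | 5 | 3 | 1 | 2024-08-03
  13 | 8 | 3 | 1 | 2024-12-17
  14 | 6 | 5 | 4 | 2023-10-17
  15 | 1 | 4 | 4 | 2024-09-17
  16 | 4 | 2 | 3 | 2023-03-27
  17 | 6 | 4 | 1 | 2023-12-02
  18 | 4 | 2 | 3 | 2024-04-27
SELECT name, stock FROM products ORDER BY stock DESC LIMIT 3

Execution result:
name | stock
Monitor | 178
Keyboard | 115
Microphone | 100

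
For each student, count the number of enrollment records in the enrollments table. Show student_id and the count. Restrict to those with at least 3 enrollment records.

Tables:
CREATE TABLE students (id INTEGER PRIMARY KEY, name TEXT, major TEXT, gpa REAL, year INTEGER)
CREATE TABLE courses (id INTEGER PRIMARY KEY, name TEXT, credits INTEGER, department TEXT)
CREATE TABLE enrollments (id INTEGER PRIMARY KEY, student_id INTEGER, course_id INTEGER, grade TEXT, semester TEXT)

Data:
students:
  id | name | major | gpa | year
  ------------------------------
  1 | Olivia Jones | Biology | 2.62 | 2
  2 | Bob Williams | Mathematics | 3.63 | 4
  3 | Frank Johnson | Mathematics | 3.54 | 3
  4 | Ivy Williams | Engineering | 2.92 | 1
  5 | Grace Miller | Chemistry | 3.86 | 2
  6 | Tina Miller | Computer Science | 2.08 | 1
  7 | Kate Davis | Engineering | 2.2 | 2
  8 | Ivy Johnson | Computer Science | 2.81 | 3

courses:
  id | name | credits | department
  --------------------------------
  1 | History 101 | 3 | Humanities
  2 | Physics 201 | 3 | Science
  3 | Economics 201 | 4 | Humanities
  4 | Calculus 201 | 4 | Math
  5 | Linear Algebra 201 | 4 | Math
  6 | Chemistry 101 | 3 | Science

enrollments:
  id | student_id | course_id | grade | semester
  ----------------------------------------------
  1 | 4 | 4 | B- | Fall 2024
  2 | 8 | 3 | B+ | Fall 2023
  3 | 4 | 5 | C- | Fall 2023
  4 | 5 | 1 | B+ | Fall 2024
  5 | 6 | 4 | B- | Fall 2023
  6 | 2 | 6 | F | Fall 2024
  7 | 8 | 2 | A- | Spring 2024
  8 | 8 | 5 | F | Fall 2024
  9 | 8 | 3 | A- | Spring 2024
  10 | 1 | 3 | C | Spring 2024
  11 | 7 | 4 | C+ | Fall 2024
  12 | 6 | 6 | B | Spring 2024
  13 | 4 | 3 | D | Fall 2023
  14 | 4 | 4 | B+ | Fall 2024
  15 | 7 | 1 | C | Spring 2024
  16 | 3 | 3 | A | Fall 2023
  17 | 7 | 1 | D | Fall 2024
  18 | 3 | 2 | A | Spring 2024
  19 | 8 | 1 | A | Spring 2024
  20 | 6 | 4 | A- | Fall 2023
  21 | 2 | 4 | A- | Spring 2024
SELECT student_id, COUNT(*) AS enrollment_count FROM enrollments GROUP BY student_id HAVING COUNT(*) >= 3

Execution result:
student_id | enrollment_count
4 | 4
6 | 3
7 | 3
8 | 5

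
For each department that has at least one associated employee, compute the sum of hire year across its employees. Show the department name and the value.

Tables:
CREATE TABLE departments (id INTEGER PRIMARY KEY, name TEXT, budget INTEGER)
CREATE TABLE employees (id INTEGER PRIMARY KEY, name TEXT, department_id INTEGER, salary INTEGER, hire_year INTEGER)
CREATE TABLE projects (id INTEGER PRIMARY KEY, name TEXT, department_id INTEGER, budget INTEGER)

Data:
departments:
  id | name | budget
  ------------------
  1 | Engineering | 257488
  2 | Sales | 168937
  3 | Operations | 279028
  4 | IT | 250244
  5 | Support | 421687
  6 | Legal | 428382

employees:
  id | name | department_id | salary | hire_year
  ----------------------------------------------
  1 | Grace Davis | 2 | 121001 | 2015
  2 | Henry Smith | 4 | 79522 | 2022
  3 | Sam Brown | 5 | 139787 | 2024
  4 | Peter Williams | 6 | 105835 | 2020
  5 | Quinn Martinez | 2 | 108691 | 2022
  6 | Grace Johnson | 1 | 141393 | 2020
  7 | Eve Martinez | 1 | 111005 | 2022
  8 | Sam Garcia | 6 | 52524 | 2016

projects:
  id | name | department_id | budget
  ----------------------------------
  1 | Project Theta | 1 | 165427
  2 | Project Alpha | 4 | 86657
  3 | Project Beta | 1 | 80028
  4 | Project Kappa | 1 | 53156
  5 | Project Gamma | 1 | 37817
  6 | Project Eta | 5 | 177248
SELECT p.name, SUM(c.hire_year) AS sum_hire_year FROM employees c JOIN departments p ON c.department_id = p.id GROUP BY p.id, p.name

Execution result:
name | sum_hire_year
Engineering | 4042
Sales | 4037
IT | 2022
Support | 2024
Legal | 4036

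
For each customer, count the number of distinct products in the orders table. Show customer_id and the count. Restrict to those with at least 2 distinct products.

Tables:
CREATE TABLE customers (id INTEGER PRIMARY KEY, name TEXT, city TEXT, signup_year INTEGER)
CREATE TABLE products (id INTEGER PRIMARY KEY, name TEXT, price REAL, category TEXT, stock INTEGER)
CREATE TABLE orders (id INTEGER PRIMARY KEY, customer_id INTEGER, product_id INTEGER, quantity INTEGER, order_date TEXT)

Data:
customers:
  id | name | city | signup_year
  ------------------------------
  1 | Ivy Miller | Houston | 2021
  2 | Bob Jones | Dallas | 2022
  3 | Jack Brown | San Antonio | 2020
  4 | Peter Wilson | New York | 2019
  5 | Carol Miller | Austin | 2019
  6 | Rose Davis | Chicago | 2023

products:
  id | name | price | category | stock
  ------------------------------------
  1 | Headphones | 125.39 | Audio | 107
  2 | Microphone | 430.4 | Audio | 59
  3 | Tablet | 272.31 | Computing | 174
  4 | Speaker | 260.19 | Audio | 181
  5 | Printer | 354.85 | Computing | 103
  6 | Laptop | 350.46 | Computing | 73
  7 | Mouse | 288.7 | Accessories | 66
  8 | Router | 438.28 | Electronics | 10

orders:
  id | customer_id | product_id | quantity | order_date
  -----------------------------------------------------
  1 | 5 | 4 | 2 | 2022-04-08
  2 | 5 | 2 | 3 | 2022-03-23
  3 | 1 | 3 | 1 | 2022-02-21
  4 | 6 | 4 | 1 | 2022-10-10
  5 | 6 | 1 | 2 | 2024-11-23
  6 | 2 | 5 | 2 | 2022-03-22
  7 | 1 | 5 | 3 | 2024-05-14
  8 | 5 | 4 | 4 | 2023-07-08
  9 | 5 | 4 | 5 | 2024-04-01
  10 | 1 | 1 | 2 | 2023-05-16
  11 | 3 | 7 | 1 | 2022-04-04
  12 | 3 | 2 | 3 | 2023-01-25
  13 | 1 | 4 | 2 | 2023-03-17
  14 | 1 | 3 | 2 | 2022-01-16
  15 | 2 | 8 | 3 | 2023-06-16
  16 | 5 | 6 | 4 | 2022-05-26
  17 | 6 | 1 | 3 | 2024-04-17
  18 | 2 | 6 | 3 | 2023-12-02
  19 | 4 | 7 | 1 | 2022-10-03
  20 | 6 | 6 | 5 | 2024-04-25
SELECT customer_id, COUNT(DISTINCT product_id) AS distinct_product_count FROM orders GROUP BY customer_id HAVING COUNT(DISTINCT product_id) >= 2

Execution result:
customer_id | distinct_product_count
1 | 4
2 | 3
3 | 2
5 | 3
6 | 3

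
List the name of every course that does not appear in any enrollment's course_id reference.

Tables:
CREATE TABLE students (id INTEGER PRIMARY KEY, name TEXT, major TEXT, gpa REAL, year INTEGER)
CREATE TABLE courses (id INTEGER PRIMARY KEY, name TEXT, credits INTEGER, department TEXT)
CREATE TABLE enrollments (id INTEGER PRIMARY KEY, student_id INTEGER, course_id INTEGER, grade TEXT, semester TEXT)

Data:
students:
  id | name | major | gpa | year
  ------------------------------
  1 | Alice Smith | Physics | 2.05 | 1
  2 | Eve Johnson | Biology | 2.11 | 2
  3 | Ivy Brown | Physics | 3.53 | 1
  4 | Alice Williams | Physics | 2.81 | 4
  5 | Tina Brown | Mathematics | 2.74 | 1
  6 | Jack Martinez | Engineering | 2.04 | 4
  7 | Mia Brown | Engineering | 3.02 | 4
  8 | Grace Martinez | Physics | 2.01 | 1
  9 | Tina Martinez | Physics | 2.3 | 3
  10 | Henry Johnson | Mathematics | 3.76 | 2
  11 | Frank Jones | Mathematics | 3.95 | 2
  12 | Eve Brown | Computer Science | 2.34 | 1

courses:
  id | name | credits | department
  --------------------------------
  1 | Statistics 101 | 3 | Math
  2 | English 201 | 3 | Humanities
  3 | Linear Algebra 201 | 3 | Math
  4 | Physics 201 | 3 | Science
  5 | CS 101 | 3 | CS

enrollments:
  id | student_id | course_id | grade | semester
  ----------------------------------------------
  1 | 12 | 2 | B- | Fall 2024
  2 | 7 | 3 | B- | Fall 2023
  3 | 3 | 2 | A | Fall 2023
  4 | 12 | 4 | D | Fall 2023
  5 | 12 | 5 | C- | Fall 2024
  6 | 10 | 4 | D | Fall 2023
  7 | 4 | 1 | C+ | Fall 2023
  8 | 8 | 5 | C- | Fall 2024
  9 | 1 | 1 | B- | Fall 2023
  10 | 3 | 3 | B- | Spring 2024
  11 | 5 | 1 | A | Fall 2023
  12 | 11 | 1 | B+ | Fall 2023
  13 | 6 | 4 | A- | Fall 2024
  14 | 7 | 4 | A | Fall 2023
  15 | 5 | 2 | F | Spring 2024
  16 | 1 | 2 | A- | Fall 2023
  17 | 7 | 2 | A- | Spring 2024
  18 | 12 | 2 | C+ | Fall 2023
SELECT p.name FROM courses p LEFT JOIN enrollments c ON c.course_id = p.id WHERE c.id IS NULL

Execution result:
(no rows)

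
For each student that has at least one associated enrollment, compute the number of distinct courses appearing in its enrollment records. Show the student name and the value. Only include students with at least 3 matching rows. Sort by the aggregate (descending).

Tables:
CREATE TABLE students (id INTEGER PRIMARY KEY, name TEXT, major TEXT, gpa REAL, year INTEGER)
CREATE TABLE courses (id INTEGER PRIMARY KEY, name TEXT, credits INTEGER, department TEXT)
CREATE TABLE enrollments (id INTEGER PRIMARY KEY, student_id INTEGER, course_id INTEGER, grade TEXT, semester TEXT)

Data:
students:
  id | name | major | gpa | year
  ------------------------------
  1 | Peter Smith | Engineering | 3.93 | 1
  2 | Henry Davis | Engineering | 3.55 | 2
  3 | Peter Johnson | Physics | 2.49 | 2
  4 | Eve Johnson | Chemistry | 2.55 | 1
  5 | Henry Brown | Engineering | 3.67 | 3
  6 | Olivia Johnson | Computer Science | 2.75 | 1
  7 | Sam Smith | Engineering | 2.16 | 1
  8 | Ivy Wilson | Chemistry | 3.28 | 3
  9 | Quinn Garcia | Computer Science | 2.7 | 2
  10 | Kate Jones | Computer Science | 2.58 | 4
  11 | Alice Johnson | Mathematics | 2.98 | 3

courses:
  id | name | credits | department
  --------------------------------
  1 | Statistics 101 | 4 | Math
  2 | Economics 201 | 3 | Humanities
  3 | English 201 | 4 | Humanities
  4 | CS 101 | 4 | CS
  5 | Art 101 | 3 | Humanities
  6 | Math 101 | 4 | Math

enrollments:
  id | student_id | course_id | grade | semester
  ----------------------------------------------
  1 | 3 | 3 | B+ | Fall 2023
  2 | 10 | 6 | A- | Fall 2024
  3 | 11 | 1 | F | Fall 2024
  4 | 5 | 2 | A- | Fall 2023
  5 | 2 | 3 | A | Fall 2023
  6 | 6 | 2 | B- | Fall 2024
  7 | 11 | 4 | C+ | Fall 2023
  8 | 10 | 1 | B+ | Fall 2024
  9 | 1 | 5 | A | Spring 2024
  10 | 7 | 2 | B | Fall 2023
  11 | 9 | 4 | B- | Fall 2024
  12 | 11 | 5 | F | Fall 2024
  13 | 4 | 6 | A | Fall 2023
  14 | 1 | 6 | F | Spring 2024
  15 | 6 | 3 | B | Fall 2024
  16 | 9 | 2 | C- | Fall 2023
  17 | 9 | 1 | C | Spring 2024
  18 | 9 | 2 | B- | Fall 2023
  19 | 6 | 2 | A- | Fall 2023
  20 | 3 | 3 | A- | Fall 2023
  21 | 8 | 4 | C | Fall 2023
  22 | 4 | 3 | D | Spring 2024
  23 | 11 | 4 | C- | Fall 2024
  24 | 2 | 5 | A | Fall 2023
SELECT p.name, COUNT(DISTINCT c.course_id) AS distinct_course_count FROM enrollments c JOIN students p ON c.student_id = p.id GROUP BY p.id, p.name HAVING COUNT(*) >= 3 ORDER BY distinct_course_count DESC

Execution result:
name | distinct_course_count
Quinn Garcia | 3
Alice Johnson | 3
Olivia Johnson | 2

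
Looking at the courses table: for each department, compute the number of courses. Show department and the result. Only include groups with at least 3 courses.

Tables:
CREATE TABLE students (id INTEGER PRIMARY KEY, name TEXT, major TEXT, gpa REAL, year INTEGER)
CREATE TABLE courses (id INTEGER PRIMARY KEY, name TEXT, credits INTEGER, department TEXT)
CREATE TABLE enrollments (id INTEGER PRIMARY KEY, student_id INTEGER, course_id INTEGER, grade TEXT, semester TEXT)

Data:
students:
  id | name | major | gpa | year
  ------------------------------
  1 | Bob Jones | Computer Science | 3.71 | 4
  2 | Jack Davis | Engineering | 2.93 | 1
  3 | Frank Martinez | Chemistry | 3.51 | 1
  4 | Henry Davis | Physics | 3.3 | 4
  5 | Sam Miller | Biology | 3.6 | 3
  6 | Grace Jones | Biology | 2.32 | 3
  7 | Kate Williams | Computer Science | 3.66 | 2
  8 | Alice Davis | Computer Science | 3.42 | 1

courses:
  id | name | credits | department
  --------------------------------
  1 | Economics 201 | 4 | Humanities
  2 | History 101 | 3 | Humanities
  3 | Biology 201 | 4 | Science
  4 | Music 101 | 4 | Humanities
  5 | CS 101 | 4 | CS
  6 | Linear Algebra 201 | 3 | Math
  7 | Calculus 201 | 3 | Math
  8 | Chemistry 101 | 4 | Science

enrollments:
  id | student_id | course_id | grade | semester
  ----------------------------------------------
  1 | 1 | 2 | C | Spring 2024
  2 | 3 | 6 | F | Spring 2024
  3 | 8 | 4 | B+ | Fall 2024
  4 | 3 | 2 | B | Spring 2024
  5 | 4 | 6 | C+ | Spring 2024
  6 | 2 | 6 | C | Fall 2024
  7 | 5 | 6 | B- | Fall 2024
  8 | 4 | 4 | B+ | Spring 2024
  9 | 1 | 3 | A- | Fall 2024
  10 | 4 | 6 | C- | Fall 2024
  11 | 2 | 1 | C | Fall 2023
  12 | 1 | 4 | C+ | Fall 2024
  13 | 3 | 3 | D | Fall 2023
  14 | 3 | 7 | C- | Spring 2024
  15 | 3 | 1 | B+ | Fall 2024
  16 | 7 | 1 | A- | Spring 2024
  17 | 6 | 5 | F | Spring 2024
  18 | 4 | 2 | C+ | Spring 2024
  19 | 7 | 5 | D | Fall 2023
SELECT department, COUNT(*) AS n FROM courses GROUP BY department HAVING COUNT(*) >= 3

Execution result:
department | n
Humanities | 3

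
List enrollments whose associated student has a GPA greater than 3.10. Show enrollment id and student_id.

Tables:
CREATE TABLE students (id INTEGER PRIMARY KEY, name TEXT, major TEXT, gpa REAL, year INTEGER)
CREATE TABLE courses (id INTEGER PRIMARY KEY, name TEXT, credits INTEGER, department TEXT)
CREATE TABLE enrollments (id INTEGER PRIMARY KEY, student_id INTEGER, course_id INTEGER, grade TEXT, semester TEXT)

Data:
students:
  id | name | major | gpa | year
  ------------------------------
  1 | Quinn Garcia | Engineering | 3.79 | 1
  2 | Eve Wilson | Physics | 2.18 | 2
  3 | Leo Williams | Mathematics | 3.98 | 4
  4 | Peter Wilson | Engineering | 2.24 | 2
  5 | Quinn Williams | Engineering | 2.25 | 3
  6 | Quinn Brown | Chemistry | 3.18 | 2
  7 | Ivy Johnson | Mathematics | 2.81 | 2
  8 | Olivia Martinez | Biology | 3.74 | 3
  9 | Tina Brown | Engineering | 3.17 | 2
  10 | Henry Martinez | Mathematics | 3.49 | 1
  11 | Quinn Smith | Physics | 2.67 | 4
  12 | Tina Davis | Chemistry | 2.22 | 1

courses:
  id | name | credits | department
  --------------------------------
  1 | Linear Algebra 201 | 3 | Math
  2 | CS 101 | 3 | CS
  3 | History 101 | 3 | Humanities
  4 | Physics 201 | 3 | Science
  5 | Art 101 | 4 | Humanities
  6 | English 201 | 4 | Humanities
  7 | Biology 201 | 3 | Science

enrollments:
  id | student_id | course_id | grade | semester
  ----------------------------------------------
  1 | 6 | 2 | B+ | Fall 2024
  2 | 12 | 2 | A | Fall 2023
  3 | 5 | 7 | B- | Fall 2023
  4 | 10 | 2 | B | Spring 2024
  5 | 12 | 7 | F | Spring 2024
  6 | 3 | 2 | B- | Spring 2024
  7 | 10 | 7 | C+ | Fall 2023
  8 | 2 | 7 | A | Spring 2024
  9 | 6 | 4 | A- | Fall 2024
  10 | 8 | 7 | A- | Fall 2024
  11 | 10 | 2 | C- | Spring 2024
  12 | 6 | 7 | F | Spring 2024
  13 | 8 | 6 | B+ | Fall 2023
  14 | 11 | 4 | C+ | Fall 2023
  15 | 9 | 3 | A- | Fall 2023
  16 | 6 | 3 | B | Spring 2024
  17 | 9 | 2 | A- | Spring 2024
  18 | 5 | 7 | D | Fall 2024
SELECT id, student_id FROM enrollments WHERE student_id IN (SELECT id FROM students WHERE gpa > 3.1)

Execution result:
id | student_id
1 | 6
4 | 10
6 | 3
7 | 10
9 | 6
10 | 8
11 | 10
12 | 6
13 | 8
15 | 9
16 | 6
17 | 9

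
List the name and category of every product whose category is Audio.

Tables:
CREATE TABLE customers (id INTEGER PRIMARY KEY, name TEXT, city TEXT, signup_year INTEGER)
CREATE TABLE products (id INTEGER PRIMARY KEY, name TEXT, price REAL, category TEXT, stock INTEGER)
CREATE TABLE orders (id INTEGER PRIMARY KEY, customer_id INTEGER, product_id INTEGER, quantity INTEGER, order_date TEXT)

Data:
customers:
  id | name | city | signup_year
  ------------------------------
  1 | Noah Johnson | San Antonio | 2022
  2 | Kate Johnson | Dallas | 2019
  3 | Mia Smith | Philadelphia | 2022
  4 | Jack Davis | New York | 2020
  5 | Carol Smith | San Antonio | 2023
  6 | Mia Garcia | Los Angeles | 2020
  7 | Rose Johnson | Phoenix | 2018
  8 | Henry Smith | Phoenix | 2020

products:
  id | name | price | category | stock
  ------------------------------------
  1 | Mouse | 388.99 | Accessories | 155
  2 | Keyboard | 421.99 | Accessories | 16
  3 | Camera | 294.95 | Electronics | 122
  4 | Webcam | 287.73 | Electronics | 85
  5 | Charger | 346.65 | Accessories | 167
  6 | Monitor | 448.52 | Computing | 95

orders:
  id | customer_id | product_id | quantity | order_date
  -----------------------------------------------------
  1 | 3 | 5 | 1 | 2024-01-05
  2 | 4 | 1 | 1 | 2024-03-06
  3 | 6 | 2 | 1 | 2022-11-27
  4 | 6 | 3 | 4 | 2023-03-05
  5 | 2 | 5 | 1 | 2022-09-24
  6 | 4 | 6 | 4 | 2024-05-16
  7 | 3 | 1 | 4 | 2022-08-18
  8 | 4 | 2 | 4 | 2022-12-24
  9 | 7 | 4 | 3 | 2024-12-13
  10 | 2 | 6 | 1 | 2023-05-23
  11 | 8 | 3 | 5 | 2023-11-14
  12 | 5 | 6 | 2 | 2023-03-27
SELECT name, category FROM products WHERE category = 'Audio'

Execution result:
(no rows)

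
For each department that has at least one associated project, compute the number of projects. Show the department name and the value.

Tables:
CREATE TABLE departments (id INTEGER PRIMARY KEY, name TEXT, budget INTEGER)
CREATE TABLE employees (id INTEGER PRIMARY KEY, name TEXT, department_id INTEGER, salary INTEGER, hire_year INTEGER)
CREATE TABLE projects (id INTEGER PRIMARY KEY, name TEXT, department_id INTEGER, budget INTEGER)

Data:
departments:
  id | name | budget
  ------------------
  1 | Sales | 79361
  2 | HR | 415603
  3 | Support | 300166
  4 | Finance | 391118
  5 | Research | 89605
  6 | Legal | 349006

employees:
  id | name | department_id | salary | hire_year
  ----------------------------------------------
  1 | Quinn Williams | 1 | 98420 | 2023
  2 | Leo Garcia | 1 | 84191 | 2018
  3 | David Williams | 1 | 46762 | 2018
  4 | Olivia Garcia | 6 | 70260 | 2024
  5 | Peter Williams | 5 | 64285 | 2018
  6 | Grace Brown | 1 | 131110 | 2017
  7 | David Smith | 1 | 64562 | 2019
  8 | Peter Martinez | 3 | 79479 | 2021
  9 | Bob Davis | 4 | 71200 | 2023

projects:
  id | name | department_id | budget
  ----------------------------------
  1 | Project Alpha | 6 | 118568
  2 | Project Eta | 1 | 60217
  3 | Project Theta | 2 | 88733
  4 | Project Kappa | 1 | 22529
SELECT p.name, COUNT(*) AS n FROM projects c JOIN departments p ON c.department_id = p.id GROUP BY p.id, p.name

Execution result:
name | n
Sales | 2
HR | 1
Legal | 1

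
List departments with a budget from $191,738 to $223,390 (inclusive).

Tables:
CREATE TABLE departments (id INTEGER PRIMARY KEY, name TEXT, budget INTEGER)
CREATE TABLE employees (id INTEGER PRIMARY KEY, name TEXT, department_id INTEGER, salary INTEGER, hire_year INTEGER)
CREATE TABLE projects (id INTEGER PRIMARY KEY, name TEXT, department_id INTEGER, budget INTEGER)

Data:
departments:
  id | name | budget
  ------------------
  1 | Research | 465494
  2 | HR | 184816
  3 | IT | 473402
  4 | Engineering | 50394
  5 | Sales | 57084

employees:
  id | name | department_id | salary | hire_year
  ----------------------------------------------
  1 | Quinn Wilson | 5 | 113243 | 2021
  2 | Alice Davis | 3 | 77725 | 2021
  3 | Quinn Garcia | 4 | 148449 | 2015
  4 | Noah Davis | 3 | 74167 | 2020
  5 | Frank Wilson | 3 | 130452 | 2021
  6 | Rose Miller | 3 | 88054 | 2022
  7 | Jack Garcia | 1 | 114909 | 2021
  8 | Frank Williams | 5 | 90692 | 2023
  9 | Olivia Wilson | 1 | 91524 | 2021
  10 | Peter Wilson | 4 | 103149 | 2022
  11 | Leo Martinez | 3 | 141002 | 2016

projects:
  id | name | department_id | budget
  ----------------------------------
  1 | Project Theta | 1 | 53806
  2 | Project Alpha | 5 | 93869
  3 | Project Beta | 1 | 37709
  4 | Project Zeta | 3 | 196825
SELECT name, budget FROM departments WHERE budget BETWEEN 191738 AND 223390

Execution result:
(no rows)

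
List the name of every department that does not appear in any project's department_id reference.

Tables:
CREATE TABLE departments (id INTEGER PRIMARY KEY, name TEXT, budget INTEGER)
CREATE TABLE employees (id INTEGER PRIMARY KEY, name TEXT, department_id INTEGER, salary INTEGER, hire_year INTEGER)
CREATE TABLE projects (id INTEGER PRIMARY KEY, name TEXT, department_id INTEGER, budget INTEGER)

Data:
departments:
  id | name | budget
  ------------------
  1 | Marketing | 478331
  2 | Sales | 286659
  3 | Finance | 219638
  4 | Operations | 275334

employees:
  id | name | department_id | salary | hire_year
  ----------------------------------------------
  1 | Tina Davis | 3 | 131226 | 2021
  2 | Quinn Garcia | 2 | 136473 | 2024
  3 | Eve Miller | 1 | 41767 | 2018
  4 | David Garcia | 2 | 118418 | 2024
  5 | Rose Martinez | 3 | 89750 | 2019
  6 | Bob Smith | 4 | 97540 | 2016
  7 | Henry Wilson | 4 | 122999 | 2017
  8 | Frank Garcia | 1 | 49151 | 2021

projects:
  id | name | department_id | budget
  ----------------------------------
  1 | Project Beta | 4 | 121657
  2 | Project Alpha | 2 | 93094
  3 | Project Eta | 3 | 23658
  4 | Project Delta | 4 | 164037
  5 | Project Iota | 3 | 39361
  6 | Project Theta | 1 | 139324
SELECT p.name FROM departments p LEFT JOIN projects c ON c.department_id = p.id WHERE c.id IS NULL

Execution result:
(no rows)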